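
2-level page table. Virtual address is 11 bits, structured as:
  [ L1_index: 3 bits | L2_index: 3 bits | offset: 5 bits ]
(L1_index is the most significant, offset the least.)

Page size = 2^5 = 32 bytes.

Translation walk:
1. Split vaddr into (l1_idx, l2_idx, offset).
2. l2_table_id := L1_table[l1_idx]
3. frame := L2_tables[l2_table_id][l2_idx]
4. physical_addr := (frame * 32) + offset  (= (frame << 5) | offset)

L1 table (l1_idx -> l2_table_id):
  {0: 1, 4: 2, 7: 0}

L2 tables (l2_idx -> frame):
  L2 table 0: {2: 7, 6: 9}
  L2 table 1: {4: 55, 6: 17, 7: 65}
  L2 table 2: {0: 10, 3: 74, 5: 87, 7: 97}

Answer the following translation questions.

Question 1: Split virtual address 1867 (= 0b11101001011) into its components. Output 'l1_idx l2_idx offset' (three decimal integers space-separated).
Answer: 7 2 11

Derivation:
vaddr = 1867 = 0b11101001011
  top 3 bits -> l1_idx = 7
  next 3 bits -> l2_idx = 2
  bottom 5 bits -> offset = 11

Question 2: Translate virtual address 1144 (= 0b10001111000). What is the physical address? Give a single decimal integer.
vaddr = 1144 = 0b10001111000
Split: l1_idx=4, l2_idx=3, offset=24
L1[4] = 2
L2[2][3] = 74
paddr = 74 * 32 + 24 = 2392

Answer: 2392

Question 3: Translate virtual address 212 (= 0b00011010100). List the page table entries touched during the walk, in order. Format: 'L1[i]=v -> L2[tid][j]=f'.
vaddr = 212 = 0b00011010100
Split: l1_idx=0, l2_idx=6, offset=20

Answer: L1[0]=1 -> L2[1][6]=17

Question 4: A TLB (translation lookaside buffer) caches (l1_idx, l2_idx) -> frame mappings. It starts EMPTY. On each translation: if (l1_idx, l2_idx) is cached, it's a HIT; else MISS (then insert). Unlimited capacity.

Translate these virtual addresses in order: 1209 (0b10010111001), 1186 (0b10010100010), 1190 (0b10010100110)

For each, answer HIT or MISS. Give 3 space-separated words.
vaddr=1209: (4,5) not in TLB -> MISS, insert
vaddr=1186: (4,5) in TLB -> HIT
vaddr=1190: (4,5) in TLB -> HIT

Answer: MISS HIT HIT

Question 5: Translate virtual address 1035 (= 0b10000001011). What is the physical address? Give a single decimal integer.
Answer: 331

Derivation:
vaddr = 1035 = 0b10000001011
Split: l1_idx=4, l2_idx=0, offset=11
L1[4] = 2
L2[2][0] = 10
paddr = 10 * 32 + 11 = 331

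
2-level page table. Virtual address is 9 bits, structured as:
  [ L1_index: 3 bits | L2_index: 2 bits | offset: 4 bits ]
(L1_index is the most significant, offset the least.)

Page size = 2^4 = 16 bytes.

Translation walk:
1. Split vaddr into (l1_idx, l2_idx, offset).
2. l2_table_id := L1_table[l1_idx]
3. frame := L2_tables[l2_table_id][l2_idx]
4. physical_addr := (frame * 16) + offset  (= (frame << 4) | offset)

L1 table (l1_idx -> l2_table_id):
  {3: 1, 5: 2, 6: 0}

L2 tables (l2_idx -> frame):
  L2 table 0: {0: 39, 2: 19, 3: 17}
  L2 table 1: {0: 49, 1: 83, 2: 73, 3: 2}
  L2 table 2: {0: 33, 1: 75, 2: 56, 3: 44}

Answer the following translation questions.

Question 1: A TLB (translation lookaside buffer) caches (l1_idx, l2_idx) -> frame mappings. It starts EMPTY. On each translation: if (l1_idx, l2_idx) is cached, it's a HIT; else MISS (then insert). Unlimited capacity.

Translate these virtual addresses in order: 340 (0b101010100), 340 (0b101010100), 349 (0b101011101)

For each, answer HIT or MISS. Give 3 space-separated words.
Answer: MISS HIT HIT

Derivation:
vaddr=340: (5,1) not in TLB -> MISS, insert
vaddr=340: (5,1) in TLB -> HIT
vaddr=349: (5,1) in TLB -> HIT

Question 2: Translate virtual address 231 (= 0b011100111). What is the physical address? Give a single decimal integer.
Answer: 1175

Derivation:
vaddr = 231 = 0b011100111
Split: l1_idx=3, l2_idx=2, offset=7
L1[3] = 1
L2[1][2] = 73
paddr = 73 * 16 + 7 = 1175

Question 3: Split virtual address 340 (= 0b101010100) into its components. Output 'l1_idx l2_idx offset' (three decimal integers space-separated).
vaddr = 340 = 0b101010100
  top 3 bits -> l1_idx = 5
  next 2 bits -> l2_idx = 1
  bottom 4 bits -> offset = 4

Answer: 5 1 4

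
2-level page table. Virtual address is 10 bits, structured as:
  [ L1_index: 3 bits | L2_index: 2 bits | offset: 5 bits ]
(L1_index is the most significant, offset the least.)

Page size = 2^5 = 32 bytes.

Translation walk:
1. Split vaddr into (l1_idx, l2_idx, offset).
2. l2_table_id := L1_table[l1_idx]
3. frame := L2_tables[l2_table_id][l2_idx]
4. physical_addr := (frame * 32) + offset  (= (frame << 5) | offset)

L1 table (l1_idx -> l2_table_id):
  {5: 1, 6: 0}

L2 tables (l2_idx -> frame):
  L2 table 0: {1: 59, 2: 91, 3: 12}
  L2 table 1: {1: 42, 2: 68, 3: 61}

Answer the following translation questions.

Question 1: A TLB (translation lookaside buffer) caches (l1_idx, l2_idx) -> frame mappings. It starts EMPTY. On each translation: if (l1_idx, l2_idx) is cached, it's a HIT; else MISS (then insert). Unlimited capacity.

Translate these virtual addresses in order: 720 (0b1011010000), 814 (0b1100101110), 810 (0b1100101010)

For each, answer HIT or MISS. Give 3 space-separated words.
Answer: MISS MISS HIT

Derivation:
vaddr=720: (5,2) not in TLB -> MISS, insert
vaddr=814: (6,1) not in TLB -> MISS, insert
vaddr=810: (6,1) in TLB -> HIT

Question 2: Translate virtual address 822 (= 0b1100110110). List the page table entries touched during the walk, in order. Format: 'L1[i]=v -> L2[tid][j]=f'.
vaddr = 822 = 0b1100110110
Split: l1_idx=6, l2_idx=1, offset=22

Answer: L1[6]=0 -> L2[0][1]=59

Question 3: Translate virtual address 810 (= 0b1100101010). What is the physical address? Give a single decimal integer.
Answer: 1898

Derivation:
vaddr = 810 = 0b1100101010
Split: l1_idx=6, l2_idx=1, offset=10
L1[6] = 0
L2[0][1] = 59
paddr = 59 * 32 + 10 = 1898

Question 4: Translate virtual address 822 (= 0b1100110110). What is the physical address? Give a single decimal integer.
vaddr = 822 = 0b1100110110
Split: l1_idx=6, l2_idx=1, offset=22
L1[6] = 0
L2[0][1] = 59
paddr = 59 * 32 + 22 = 1910

Answer: 1910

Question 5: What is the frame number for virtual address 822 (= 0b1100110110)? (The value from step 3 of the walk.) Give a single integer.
vaddr = 822: l1_idx=6, l2_idx=1
L1[6] = 0; L2[0][1] = 59

Answer: 59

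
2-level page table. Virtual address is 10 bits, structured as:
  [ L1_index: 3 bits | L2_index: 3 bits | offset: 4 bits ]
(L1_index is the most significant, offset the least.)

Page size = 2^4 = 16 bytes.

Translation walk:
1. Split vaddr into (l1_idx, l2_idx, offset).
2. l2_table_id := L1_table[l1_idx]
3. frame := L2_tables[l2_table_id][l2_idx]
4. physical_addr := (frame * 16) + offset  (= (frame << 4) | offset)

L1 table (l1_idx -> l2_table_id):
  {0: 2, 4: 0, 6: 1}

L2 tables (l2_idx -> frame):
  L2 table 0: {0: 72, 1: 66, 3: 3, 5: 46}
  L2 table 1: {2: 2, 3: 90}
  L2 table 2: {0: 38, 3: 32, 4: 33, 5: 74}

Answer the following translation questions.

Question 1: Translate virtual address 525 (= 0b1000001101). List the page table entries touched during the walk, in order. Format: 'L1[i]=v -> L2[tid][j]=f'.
vaddr = 525 = 0b1000001101
Split: l1_idx=4, l2_idx=0, offset=13

Answer: L1[4]=0 -> L2[0][0]=72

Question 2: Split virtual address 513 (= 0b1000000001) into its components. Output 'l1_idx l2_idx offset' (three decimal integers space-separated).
vaddr = 513 = 0b1000000001
  top 3 bits -> l1_idx = 4
  next 3 bits -> l2_idx = 0
  bottom 4 bits -> offset = 1

Answer: 4 0 1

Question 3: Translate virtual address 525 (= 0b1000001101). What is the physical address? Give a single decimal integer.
vaddr = 525 = 0b1000001101
Split: l1_idx=4, l2_idx=0, offset=13
L1[4] = 0
L2[0][0] = 72
paddr = 72 * 16 + 13 = 1165

Answer: 1165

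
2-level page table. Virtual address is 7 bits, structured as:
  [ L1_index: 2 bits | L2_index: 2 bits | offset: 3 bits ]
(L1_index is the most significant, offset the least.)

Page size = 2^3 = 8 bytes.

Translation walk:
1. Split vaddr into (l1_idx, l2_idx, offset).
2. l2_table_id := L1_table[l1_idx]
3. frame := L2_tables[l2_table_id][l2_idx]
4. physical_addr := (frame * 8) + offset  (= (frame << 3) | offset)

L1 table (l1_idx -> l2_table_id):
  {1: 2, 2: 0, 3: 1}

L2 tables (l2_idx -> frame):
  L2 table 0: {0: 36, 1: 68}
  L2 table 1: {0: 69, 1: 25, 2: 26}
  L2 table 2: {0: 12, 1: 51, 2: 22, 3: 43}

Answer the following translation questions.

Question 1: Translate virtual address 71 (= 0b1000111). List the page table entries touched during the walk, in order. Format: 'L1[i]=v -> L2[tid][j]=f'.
vaddr = 71 = 0b1000111
Split: l1_idx=2, l2_idx=0, offset=7

Answer: L1[2]=0 -> L2[0][0]=36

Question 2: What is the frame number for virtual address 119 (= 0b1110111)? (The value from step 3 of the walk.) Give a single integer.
vaddr = 119: l1_idx=3, l2_idx=2
L1[3] = 1; L2[1][2] = 26

Answer: 26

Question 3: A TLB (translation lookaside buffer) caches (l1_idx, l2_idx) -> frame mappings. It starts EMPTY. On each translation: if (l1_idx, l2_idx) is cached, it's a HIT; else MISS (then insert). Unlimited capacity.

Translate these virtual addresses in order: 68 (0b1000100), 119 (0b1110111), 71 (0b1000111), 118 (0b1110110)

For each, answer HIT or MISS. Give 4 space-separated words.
vaddr=68: (2,0) not in TLB -> MISS, insert
vaddr=119: (3,2) not in TLB -> MISS, insert
vaddr=71: (2,0) in TLB -> HIT
vaddr=118: (3,2) in TLB -> HIT

Answer: MISS MISS HIT HIT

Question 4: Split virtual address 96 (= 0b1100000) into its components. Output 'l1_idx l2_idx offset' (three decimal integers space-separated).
vaddr = 96 = 0b1100000
  top 2 bits -> l1_idx = 3
  next 2 bits -> l2_idx = 0
  bottom 3 bits -> offset = 0

Answer: 3 0 0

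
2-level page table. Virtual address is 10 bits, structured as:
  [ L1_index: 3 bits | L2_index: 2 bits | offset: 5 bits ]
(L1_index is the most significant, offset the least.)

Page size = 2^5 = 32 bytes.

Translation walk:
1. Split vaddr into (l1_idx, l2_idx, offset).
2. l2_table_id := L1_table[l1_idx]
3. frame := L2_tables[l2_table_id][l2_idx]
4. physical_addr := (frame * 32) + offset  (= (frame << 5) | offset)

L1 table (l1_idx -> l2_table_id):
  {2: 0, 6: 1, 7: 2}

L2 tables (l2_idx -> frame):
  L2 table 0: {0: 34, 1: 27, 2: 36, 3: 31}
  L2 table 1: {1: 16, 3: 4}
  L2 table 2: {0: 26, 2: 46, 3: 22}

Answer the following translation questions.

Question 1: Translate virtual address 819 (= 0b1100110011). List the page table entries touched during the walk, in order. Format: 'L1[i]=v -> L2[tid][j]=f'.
Answer: L1[6]=1 -> L2[1][1]=16

Derivation:
vaddr = 819 = 0b1100110011
Split: l1_idx=6, l2_idx=1, offset=19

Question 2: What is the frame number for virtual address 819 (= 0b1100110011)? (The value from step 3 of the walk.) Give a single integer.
vaddr = 819: l1_idx=6, l2_idx=1
L1[6] = 1; L2[1][1] = 16

Answer: 16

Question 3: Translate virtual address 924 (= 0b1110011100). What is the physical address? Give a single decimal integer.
Answer: 860

Derivation:
vaddr = 924 = 0b1110011100
Split: l1_idx=7, l2_idx=0, offset=28
L1[7] = 2
L2[2][0] = 26
paddr = 26 * 32 + 28 = 860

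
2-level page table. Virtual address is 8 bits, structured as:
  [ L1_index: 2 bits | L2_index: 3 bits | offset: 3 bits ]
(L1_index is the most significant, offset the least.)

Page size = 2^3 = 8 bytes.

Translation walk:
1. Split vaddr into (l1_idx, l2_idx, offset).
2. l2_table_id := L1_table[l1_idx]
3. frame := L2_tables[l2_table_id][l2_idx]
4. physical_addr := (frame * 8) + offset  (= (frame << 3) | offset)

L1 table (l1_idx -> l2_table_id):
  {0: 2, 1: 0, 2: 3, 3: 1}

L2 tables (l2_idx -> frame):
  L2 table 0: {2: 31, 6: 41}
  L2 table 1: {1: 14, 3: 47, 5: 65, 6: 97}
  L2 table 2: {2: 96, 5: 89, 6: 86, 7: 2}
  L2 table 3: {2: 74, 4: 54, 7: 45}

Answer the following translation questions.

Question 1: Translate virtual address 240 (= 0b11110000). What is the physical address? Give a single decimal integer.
Answer: 776

Derivation:
vaddr = 240 = 0b11110000
Split: l1_idx=3, l2_idx=6, offset=0
L1[3] = 1
L2[1][6] = 97
paddr = 97 * 8 + 0 = 776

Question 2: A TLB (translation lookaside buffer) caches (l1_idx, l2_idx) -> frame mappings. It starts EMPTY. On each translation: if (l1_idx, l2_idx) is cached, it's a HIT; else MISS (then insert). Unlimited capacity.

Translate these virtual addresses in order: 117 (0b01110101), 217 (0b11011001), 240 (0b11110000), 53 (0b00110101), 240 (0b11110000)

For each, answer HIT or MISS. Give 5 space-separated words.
Answer: MISS MISS MISS MISS HIT

Derivation:
vaddr=117: (1,6) not in TLB -> MISS, insert
vaddr=217: (3,3) not in TLB -> MISS, insert
vaddr=240: (3,6) not in TLB -> MISS, insert
vaddr=53: (0,6) not in TLB -> MISS, insert
vaddr=240: (3,6) in TLB -> HIT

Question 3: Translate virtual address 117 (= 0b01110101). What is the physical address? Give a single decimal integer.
vaddr = 117 = 0b01110101
Split: l1_idx=1, l2_idx=6, offset=5
L1[1] = 0
L2[0][6] = 41
paddr = 41 * 8 + 5 = 333

Answer: 333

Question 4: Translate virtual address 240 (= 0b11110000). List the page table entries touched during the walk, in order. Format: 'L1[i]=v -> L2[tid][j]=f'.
vaddr = 240 = 0b11110000
Split: l1_idx=3, l2_idx=6, offset=0

Answer: L1[3]=1 -> L2[1][6]=97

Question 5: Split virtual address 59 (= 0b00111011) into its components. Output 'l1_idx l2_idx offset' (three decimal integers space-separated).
Answer: 0 7 3

Derivation:
vaddr = 59 = 0b00111011
  top 2 bits -> l1_idx = 0
  next 3 bits -> l2_idx = 7
  bottom 3 bits -> offset = 3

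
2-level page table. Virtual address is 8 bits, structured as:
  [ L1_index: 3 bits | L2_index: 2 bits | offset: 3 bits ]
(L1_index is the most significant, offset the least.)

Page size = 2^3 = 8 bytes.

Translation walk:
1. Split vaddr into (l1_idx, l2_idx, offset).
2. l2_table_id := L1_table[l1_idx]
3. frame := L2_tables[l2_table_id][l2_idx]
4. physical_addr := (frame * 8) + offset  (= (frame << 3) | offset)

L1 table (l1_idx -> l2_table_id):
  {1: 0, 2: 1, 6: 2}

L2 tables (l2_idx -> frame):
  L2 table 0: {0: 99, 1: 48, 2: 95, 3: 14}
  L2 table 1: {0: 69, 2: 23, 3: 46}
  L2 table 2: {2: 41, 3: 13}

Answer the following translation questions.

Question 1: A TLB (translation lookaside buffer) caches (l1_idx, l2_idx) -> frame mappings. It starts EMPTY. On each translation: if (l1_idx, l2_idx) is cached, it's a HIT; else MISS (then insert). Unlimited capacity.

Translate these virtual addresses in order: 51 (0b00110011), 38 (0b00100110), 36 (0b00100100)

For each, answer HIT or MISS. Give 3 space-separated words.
vaddr=51: (1,2) not in TLB -> MISS, insert
vaddr=38: (1,0) not in TLB -> MISS, insert
vaddr=36: (1,0) in TLB -> HIT

Answer: MISS MISS HIT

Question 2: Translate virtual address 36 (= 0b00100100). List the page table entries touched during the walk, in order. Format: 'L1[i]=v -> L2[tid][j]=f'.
vaddr = 36 = 0b00100100
Split: l1_idx=1, l2_idx=0, offset=4

Answer: L1[1]=0 -> L2[0][0]=99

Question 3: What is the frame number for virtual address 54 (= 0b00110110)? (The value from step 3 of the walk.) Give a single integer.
vaddr = 54: l1_idx=1, l2_idx=2
L1[1] = 0; L2[0][2] = 95

Answer: 95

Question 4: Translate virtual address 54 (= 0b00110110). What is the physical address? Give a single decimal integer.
Answer: 766

Derivation:
vaddr = 54 = 0b00110110
Split: l1_idx=1, l2_idx=2, offset=6
L1[1] = 0
L2[0][2] = 95
paddr = 95 * 8 + 6 = 766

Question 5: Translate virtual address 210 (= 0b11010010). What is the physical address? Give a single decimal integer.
vaddr = 210 = 0b11010010
Split: l1_idx=6, l2_idx=2, offset=2
L1[6] = 2
L2[2][2] = 41
paddr = 41 * 8 + 2 = 330

Answer: 330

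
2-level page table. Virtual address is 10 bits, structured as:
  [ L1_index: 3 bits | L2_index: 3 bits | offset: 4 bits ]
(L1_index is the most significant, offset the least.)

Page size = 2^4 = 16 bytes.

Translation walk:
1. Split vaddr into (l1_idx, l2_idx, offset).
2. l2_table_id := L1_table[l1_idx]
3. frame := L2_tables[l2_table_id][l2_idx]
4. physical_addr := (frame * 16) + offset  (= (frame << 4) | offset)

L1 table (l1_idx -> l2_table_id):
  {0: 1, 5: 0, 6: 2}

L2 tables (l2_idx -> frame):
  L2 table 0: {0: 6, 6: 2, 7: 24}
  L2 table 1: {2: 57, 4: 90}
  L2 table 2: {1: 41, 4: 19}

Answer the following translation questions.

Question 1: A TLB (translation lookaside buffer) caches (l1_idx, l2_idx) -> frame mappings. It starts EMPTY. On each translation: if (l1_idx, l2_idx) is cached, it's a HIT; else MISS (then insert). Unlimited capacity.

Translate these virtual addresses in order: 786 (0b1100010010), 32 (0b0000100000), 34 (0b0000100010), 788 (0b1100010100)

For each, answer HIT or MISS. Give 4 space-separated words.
Answer: MISS MISS HIT HIT

Derivation:
vaddr=786: (6,1) not in TLB -> MISS, insert
vaddr=32: (0,2) not in TLB -> MISS, insert
vaddr=34: (0,2) in TLB -> HIT
vaddr=788: (6,1) in TLB -> HIT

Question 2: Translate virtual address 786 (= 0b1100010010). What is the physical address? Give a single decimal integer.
Answer: 658

Derivation:
vaddr = 786 = 0b1100010010
Split: l1_idx=6, l2_idx=1, offset=2
L1[6] = 2
L2[2][1] = 41
paddr = 41 * 16 + 2 = 658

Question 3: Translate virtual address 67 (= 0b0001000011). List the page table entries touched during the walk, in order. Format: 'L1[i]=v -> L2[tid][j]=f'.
vaddr = 67 = 0b0001000011
Split: l1_idx=0, l2_idx=4, offset=3

Answer: L1[0]=1 -> L2[1][4]=90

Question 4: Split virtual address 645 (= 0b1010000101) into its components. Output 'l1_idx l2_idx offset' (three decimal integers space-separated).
Answer: 5 0 5

Derivation:
vaddr = 645 = 0b1010000101
  top 3 bits -> l1_idx = 5
  next 3 bits -> l2_idx = 0
  bottom 4 bits -> offset = 5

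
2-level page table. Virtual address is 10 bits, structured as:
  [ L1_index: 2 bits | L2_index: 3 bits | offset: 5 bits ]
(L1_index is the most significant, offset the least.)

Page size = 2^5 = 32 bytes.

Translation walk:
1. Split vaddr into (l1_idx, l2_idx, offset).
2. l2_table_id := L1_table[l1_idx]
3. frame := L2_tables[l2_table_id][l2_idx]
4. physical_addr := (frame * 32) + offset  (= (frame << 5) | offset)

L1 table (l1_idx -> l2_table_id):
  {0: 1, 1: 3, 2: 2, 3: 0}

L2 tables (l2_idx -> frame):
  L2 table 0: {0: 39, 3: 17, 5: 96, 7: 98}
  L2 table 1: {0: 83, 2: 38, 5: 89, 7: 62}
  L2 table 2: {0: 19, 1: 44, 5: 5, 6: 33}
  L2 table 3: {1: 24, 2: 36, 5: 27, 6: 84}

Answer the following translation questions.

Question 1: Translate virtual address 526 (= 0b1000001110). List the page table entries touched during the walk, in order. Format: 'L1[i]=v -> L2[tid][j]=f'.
Answer: L1[2]=2 -> L2[2][0]=19

Derivation:
vaddr = 526 = 0b1000001110
Split: l1_idx=2, l2_idx=0, offset=14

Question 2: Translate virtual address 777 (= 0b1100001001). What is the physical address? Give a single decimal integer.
vaddr = 777 = 0b1100001001
Split: l1_idx=3, l2_idx=0, offset=9
L1[3] = 0
L2[0][0] = 39
paddr = 39 * 32 + 9 = 1257

Answer: 1257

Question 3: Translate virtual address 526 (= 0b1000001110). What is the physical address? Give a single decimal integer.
vaddr = 526 = 0b1000001110
Split: l1_idx=2, l2_idx=0, offset=14
L1[2] = 2
L2[2][0] = 19
paddr = 19 * 32 + 14 = 622

Answer: 622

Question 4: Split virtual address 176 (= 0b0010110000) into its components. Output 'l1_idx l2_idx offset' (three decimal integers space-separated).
vaddr = 176 = 0b0010110000
  top 2 bits -> l1_idx = 0
  next 3 bits -> l2_idx = 5
  bottom 5 bits -> offset = 16

Answer: 0 5 16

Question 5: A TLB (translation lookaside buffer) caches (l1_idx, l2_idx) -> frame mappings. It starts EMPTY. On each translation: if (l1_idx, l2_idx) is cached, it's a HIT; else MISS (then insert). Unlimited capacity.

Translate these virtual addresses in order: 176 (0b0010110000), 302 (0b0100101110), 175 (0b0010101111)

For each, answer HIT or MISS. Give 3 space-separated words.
Answer: MISS MISS HIT

Derivation:
vaddr=176: (0,5) not in TLB -> MISS, insert
vaddr=302: (1,1) not in TLB -> MISS, insert
vaddr=175: (0,5) in TLB -> HIT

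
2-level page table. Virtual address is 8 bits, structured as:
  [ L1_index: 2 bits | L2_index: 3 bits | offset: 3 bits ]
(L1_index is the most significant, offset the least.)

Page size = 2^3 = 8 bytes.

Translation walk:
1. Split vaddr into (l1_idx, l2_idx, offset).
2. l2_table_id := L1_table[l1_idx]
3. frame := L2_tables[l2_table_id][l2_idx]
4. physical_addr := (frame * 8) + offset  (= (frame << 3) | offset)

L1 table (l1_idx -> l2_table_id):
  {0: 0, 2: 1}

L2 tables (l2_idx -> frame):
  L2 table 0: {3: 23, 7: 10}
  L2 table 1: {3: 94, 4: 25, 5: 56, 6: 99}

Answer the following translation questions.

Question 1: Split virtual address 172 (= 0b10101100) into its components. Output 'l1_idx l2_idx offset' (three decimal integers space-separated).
vaddr = 172 = 0b10101100
  top 2 bits -> l1_idx = 2
  next 3 bits -> l2_idx = 5
  bottom 3 bits -> offset = 4

Answer: 2 5 4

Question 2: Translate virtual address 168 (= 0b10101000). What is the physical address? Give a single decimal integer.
vaddr = 168 = 0b10101000
Split: l1_idx=2, l2_idx=5, offset=0
L1[2] = 1
L2[1][5] = 56
paddr = 56 * 8 + 0 = 448

Answer: 448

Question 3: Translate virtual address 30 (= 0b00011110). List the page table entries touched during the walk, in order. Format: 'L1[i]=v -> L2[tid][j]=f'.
vaddr = 30 = 0b00011110
Split: l1_idx=0, l2_idx=3, offset=6

Answer: L1[0]=0 -> L2[0][3]=23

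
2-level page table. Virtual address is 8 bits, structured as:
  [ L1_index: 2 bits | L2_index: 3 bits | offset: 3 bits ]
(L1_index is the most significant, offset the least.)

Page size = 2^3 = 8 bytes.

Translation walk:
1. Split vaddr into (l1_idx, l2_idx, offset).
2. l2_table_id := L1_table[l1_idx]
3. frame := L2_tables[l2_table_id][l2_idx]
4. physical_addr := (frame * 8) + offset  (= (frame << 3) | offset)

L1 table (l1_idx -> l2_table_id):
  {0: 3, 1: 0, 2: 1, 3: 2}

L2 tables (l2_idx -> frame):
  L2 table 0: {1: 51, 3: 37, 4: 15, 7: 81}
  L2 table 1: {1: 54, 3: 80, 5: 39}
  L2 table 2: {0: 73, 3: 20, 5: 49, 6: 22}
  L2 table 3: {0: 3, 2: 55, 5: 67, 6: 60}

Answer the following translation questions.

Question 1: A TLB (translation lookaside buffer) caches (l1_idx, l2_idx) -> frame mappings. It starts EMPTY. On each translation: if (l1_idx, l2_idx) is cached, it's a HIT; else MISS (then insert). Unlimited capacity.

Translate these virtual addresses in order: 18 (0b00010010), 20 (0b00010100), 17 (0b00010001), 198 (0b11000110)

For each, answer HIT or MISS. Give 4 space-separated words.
vaddr=18: (0,2) not in TLB -> MISS, insert
vaddr=20: (0,2) in TLB -> HIT
vaddr=17: (0,2) in TLB -> HIT
vaddr=198: (3,0) not in TLB -> MISS, insert

Answer: MISS HIT HIT MISS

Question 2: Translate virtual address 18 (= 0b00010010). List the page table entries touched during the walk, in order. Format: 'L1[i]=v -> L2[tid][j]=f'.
Answer: L1[0]=3 -> L2[3][2]=55

Derivation:
vaddr = 18 = 0b00010010
Split: l1_idx=0, l2_idx=2, offset=2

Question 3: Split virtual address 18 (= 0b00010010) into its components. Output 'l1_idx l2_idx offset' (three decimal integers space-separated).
vaddr = 18 = 0b00010010
  top 2 bits -> l1_idx = 0
  next 3 bits -> l2_idx = 2
  bottom 3 bits -> offset = 2

Answer: 0 2 2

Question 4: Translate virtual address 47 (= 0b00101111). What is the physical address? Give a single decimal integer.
vaddr = 47 = 0b00101111
Split: l1_idx=0, l2_idx=5, offset=7
L1[0] = 3
L2[3][5] = 67
paddr = 67 * 8 + 7 = 543

Answer: 543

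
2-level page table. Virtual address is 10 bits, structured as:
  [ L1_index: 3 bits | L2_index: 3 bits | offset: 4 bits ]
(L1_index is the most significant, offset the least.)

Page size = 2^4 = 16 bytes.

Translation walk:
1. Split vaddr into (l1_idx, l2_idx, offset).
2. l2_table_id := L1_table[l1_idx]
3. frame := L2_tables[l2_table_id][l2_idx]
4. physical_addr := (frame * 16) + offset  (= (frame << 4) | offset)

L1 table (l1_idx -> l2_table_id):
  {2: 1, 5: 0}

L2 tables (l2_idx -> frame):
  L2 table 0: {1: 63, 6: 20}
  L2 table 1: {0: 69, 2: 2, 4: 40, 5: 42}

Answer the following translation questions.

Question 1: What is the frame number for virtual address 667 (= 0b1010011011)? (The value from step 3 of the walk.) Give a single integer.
vaddr = 667: l1_idx=5, l2_idx=1
L1[5] = 0; L2[0][1] = 63

Answer: 63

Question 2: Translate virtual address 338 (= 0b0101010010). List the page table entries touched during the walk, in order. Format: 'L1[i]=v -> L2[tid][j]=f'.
vaddr = 338 = 0b0101010010
Split: l1_idx=2, l2_idx=5, offset=2

Answer: L1[2]=1 -> L2[1][5]=42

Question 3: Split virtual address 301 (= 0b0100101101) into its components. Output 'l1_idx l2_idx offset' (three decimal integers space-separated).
Answer: 2 2 13

Derivation:
vaddr = 301 = 0b0100101101
  top 3 bits -> l1_idx = 2
  next 3 bits -> l2_idx = 2
  bottom 4 bits -> offset = 13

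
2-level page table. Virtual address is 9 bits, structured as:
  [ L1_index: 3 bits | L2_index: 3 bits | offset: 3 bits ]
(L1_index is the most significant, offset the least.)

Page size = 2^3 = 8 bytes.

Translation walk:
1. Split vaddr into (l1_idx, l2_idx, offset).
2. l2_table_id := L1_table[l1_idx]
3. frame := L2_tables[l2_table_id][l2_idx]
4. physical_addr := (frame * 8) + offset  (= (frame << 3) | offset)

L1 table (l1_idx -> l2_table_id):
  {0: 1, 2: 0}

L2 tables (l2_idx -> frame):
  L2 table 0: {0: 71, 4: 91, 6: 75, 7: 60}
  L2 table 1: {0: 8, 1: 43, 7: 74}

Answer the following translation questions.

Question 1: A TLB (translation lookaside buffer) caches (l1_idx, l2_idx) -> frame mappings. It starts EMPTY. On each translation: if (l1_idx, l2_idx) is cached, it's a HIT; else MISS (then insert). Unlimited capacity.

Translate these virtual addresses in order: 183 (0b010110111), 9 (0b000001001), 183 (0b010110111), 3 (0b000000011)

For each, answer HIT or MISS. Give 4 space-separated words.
vaddr=183: (2,6) not in TLB -> MISS, insert
vaddr=9: (0,1) not in TLB -> MISS, insert
vaddr=183: (2,6) in TLB -> HIT
vaddr=3: (0,0) not in TLB -> MISS, insert

Answer: MISS MISS HIT MISS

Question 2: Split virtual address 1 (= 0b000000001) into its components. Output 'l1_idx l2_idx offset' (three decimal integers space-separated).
Answer: 0 0 1

Derivation:
vaddr = 1 = 0b000000001
  top 3 bits -> l1_idx = 0
  next 3 bits -> l2_idx = 0
  bottom 3 bits -> offset = 1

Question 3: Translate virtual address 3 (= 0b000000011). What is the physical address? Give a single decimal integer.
vaddr = 3 = 0b000000011
Split: l1_idx=0, l2_idx=0, offset=3
L1[0] = 1
L2[1][0] = 8
paddr = 8 * 8 + 3 = 67

Answer: 67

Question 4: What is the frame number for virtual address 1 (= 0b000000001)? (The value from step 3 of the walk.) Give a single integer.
Answer: 8

Derivation:
vaddr = 1: l1_idx=0, l2_idx=0
L1[0] = 1; L2[1][0] = 8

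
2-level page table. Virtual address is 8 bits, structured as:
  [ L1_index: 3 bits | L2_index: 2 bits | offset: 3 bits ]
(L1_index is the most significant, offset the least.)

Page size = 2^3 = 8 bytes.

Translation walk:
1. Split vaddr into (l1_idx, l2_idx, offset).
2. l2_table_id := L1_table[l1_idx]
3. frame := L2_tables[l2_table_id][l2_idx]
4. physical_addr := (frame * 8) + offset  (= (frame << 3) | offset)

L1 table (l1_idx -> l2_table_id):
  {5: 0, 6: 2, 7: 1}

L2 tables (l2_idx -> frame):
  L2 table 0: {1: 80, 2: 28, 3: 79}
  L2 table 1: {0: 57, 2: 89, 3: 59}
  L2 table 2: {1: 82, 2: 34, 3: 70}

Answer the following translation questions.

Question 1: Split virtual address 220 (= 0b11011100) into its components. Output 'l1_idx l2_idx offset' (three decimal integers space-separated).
vaddr = 220 = 0b11011100
  top 3 bits -> l1_idx = 6
  next 2 bits -> l2_idx = 3
  bottom 3 bits -> offset = 4

Answer: 6 3 4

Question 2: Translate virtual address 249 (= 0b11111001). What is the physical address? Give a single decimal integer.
vaddr = 249 = 0b11111001
Split: l1_idx=7, l2_idx=3, offset=1
L1[7] = 1
L2[1][3] = 59
paddr = 59 * 8 + 1 = 473

Answer: 473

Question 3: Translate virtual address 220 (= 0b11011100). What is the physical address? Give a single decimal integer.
vaddr = 220 = 0b11011100
Split: l1_idx=6, l2_idx=3, offset=4
L1[6] = 2
L2[2][3] = 70
paddr = 70 * 8 + 4 = 564

Answer: 564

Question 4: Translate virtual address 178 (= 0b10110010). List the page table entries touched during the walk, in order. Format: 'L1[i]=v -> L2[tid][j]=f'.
vaddr = 178 = 0b10110010
Split: l1_idx=5, l2_idx=2, offset=2

Answer: L1[5]=0 -> L2[0][2]=28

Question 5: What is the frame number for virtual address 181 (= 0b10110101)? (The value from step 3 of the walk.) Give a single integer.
vaddr = 181: l1_idx=5, l2_idx=2
L1[5] = 0; L2[0][2] = 28

Answer: 28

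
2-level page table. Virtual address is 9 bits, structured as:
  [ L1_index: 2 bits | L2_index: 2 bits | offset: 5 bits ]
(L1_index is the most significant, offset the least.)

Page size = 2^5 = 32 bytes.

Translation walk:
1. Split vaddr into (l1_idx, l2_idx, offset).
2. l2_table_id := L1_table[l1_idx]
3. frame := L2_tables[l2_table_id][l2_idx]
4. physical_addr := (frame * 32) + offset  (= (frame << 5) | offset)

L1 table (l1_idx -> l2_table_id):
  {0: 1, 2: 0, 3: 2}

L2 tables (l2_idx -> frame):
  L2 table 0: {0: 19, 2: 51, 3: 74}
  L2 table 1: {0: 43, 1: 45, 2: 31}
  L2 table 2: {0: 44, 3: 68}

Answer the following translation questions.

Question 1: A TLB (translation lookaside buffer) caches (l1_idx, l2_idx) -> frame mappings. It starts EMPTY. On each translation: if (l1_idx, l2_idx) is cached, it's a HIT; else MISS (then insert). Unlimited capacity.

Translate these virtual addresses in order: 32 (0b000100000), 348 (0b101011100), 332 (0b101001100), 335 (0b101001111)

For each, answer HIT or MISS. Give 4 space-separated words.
Answer: MISS MISS HIT HIT

Derivation:
vaddr=32: (0,1) not in TLB -> MISS, insert
vaddr=348: (2,2) not in TLB -> MISS, insert
vaddr=332: (2,2) in TLB -> HIT
vaddr=335: (2,2) in TLB -> HIT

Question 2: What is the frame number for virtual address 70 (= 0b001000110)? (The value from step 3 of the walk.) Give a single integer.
vaddr = 70: l1_idx=0, l2_idx=2
L1[0] = 1; L2[1][2] = 31

Answer: 31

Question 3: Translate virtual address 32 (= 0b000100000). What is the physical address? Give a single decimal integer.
vaddr = 32 = 0b000100000
Split: l1_idx=0, l2_idx=1, offset=0
L1[0] = 1
L2[1][1] = 45
paddr = 45 * 32 + 0 = 1440

Answer: 1440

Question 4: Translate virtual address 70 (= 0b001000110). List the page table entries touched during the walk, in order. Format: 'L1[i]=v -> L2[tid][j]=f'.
Answer: L1[0]=1 -> L2[1][2]=31

Derivation:
vaddr = 70 = 0b001000110
Split: l1_idx=0, l2_idx=2, offset=6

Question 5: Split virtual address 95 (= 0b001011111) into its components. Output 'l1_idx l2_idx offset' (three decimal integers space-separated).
vaddr = 95 = 0b001011111
  top 2 bits -> l1_idx = 0
  next 2 bits -> l2_idx = 2
  bottom 5 bits -> offset = 31

Answer: 0 2 31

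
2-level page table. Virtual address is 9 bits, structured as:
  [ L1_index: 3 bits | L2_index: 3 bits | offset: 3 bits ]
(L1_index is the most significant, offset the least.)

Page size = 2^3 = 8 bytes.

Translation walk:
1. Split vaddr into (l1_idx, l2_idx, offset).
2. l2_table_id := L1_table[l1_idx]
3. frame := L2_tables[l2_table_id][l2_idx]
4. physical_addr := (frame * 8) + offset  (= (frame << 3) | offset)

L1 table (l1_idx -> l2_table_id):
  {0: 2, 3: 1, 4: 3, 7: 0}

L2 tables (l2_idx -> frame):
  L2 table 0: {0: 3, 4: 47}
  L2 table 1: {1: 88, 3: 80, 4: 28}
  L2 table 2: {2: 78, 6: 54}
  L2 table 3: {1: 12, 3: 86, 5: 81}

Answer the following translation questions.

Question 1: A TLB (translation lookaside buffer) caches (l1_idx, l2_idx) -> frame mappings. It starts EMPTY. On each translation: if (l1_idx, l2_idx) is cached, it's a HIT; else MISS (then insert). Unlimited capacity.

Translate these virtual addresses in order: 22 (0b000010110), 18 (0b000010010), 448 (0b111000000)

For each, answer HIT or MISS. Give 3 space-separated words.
vaddr=22: (0,2) not in TLB -> MISS, insert
vaddr=18: (0,2) in TLB -> HIT
vaddr=448: (7,0) not in TLB -> MISS, insert

Answer: MISS HIT MISS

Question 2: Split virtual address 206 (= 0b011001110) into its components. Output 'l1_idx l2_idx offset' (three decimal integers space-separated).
Answer: 3 1 6

Derivation:
vaddr = 206 = 0b011001110
  top 3 bits -> l1_idx = 3
  next 3 bits -> l2_idx = 1
  bottom 3 bits -> offset = 6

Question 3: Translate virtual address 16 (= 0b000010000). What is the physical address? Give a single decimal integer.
Answer: 624

Derivation:
vaddr = 16 = 0b000010000
Split: l1_idx=0, l2_idx=2, offset=0
L1[0] = 2
L2[2][2] = 78
paddr = 78 * 8 + 0 = 624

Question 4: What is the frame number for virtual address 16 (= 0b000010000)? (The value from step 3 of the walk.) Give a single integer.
Answer: 78

Derivation:
vaddr = 16: l1_idx=0, l2_idx=2
L1[0] = 2; L2[2][2] = 78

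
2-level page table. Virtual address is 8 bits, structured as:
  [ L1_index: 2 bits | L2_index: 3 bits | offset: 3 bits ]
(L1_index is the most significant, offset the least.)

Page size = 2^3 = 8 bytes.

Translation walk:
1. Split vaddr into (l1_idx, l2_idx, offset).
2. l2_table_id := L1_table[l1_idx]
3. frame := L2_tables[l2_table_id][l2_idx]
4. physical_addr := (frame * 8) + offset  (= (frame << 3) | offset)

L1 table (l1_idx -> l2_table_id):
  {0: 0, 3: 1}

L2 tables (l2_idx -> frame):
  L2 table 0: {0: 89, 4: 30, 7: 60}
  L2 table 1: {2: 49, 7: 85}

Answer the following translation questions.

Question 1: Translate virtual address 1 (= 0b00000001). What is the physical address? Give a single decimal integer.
vaddr = 1 = 0b00000001
Split: l1_idx=0, l2_idx=0, offset=1
L1[0] = 0
L2[0][0] = 89
paddr = 89 * 8 + 1 = 713

Answer: 713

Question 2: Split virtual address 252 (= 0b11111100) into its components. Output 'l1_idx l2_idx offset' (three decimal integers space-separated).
Answer: 3 7 4

Derivation:
vaddr = 252 = 0b11111100
  top 2 bits -> l1_idx = 3
  next 3 bits -> l2_idx = 7
  bottom 3 bits -> offset = 4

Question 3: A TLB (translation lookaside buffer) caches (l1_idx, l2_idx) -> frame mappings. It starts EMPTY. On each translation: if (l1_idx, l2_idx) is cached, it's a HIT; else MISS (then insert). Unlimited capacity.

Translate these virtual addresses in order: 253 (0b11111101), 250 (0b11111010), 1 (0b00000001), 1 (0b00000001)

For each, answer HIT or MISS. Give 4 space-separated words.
vaddr=253: (3,7) not in TLB -> MISS, insert
vaddr=250: (3,7) in TLB -> HIT
vaddr=1: (0,0) not in TLB -> MISS, insert
vaddr=1: (0,0) in TLB -> HIT

Answer: MISS HIT MISS HIT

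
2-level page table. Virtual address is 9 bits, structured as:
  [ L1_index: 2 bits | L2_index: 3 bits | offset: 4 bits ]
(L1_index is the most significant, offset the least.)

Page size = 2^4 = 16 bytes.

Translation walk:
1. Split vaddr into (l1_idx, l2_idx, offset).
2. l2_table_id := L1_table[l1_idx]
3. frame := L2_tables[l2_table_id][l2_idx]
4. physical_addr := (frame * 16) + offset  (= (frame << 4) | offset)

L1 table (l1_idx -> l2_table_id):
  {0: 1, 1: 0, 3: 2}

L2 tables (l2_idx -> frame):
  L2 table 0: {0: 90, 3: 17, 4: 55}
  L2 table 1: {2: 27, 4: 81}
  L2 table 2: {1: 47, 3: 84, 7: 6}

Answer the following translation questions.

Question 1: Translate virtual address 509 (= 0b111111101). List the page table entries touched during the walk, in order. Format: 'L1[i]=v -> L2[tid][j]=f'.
Answer: L1[3]=2 -> L2[2][7]=6

Derivation:
vaddr = 509 = 0b111111101
Split: l1_idx=3, l2_idx=7, offset=13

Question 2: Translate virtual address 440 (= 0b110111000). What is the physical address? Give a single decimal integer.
vaddr = 440 = 0b110111000
Split: l1_idx=3, l2_idx=3, offset=8
L1[3] = 2
L2[2][3] = 84
paddr = 84 * 16 + 8 = 1352

Answer: 1352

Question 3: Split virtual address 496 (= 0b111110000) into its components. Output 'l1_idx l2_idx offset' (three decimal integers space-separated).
vaddr = 496 = 0b111110000
  top 2 bits -> l1_idx = 3
  next 3 bits -> l2_idx = 7
  bottom 4 bits -> offset = 0

Answer: 3 7 0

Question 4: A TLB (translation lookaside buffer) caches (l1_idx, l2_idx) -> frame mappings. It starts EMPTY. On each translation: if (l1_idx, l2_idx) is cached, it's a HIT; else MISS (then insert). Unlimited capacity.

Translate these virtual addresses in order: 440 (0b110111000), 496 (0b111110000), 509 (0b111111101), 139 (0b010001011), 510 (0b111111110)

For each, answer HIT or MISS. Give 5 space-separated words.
Answer: MISS MISS HIT MISS HIT

Derivation:
vaddr=440: (3,3) not in TLB -> MISS, insert
vaddr=496: (3,7) not in TLB -> MISS, insert
vaddr=509: (3,7) in TLB -> HIT
vaddr=139: (1,0) not in TLB -> MISS, insert
vaddr=510: (3,7) in TLB -> HIT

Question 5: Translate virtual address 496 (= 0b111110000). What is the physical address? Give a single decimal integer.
vaddr = 496 = 0b111110000
Split: l1_idx=3, l2_idx=7, offset=0
L1[3] = 2
L2[2][7] = 6
paddr = 6 * 16 + 0 = 96

Answer: 96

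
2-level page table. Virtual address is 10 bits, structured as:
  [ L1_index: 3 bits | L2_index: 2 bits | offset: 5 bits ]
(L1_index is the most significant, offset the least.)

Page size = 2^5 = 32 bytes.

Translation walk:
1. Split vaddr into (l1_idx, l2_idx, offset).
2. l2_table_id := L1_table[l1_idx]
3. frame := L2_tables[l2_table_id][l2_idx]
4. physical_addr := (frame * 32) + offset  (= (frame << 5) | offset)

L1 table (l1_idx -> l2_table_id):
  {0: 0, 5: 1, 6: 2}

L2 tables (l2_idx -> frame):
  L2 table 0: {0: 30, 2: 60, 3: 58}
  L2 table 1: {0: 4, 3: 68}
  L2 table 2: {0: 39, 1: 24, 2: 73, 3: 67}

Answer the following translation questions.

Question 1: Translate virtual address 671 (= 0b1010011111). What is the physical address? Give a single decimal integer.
vaddr = 671 = 0b1010011111
Split: l1_idx=5, l2_idx=0, offset=31
L1[5] = 1
L2[1][0] = 4
paddr = 4 * 32 + 31 = 159

Answer: 159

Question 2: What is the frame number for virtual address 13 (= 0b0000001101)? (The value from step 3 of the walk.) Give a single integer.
vaddr = 13: l1_idx=0, l2_idx=0
L1[0] = 0; L2[0][0] = 30

Answer: 30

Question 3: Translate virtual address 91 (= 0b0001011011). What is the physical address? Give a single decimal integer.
Answer: 1947

Derivation:
vaddr = 91 = 0b0001011011
Split: l1_idx=0, l2_idx=2, offset=27
L1[0] = 0
L2[0][2] = 60
paddr = 60 * 32 + 27 = 1947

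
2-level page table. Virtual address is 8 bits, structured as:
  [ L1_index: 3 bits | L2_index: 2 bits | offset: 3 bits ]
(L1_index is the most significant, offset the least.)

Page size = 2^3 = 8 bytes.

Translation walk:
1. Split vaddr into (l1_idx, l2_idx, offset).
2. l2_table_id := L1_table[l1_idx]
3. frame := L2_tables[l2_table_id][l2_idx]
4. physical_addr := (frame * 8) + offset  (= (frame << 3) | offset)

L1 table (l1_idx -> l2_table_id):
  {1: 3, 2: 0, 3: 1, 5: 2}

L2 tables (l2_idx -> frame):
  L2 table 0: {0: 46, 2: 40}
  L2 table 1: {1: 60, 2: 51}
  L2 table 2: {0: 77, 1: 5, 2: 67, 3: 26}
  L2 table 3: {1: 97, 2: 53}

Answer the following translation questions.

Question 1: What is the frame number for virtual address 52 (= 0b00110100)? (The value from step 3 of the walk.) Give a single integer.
Answer: 53

Derivation:
vaddr = 52: l1_idx=1, l2_idx=2
L1[1] = 3; L2[3][2] = 53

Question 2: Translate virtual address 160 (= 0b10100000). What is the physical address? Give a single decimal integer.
vaddr = 160 = 0b10100000
Split: l1_idx=5, l2_idx=0, offset=0
L1[5] = 2
L2[2][0] = 77
paddr = 77 * 8 + 0 = 616

Answer: 616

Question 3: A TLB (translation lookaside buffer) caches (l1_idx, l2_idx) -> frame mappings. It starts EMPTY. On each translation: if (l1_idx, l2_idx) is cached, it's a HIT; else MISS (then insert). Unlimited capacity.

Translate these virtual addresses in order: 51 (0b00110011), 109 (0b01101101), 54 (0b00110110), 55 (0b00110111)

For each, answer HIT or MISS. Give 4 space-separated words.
vaddr=51: (1,2) not in TLB -> MISS, insert
vaddr=109: (3,1) not in TLB -> MISS, insert
vaddr=54: (1,2) in TLB -> HIT
vaddr=55: (1,2) in TLB -> HIT

Answer: MISS MISS HIT HIT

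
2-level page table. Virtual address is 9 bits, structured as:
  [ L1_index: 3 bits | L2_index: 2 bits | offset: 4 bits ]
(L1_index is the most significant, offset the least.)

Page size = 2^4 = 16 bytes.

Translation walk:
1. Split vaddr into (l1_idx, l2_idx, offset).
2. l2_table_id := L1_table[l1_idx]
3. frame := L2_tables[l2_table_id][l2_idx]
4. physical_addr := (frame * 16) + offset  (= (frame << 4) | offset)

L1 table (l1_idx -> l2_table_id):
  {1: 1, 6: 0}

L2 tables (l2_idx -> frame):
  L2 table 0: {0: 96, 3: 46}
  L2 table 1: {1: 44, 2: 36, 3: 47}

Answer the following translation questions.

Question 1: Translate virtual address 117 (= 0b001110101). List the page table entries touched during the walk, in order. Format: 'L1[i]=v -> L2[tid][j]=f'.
vaddr = 117 = 0b001110101
Split: l1_idx=1, l2_idx=3, offset=5

Answer: L1[1]=1 -> L2[1][3]=47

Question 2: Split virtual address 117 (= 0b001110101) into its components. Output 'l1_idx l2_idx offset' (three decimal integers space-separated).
Answer: 1 3 5

Derivation:
vaddr = 117 = 0b001110101
  top 3 bits -> l1_idx = 1
  next 2 bits -> l2_idx = 3
  bottom 4 bits -> offset = 5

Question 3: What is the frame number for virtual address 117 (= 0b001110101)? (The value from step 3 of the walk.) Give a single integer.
Answer: 47

Derivation:
vaddr = 117: l1_idx=1, l2_idx=3
L1[1] = 1; L2[1][3] = 47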